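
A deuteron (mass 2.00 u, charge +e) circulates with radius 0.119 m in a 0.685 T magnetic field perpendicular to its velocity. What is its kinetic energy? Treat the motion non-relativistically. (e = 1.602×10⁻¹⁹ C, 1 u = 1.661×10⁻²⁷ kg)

v = |q|Br/m, then KE = ½mv² = (qBr)²/(2m).
v = (1.602×10⁻¹⁹)(0.685)(0.119)/3.322×10⁻²⁷ ≈ 3.931×10⁶ m/s.
KE = ½(3.322×10⁻²⁷)(3.931×10⁶)² ≈ 2.57×10⁻¹⁴ J = 1.60×10⁵ eV.

KE ≈ 1.60×10⁵ eV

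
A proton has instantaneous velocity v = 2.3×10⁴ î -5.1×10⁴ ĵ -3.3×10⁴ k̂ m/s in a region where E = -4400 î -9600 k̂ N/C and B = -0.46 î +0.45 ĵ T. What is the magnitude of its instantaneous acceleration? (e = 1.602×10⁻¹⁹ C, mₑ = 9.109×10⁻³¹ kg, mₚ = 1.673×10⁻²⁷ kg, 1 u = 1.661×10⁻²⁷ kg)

|a| ≈ 2.80×10¹² m/s²

v×B = (1.48×10⁴, 1.52×10⁴, -1.31×10⁴) N/C.
E + v×B = (1.04×10⁴, 1.52×10⁴, -2.27×10⁴) N/C.
F = q(E + v×B) = (1.602×10⁻¹⁹ C)·(1.04×10⁴, 1.52×10⁴, -2.27×10⁴) = (1.67×10⁻¹⁵, 2.43×10⁻¹⁵, -3.64×10⁻¹⁵) N.
|a| = |F|/m = 4.685×10⁻¹⁵/1.673×10⁻²⁷ ≈ 2.80×10¹² m/s².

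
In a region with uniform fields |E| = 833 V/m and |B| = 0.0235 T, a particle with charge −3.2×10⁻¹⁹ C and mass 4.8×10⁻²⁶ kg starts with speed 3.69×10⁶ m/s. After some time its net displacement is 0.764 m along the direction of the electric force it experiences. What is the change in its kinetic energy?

ΔKE ≈ 2.04×10⁻¹⁶ J

The magnetic force is always ⟂ v and does no work; only the electric force changes KE.
ΔKE = F_E · d = |q|E d = (3.2×10⁻¹⁹)(833)(0.764) ≈ 2.04×10⁻¹⁶ J.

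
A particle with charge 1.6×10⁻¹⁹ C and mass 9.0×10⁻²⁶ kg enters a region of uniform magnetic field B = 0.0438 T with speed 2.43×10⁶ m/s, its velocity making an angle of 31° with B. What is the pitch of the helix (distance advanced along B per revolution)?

p ≈ 168 m

v∥ = v cosθ = 2.43×10⁶·cos31° ≈ 2.083×10⁶ m/s.
T = 2πm/(|q|B) = 2π(9.0×10⁻²⁶)/((1.6×10⁻¹⁹)(0.0438)) ≈ 8.069×10⁻⁵ s.
pitch = v∥ T = (2.083×10⁶)(8.069×10⁻⁵) ≈ 168 m.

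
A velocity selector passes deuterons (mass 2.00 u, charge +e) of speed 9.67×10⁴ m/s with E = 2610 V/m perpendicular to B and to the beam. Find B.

B = 0.0270 T

Balance of forces in the selector: qE = qvB ⇒ B = E/v.
B = 2610/9.67×10⁴ = 0.0270 T.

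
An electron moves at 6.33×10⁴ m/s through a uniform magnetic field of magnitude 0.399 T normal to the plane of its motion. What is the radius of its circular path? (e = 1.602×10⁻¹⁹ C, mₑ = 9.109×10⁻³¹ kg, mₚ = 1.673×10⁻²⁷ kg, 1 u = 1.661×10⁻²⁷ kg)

r ≈ 9.02×10⁻⁷ m

The magnetic force provides the centripetal force: |q|vB = mv²/r.
r = mv/(|q|B) = (9.109×10⁻³¹)(6.33×10⁴)/((1.602×10⁻¹⁹)(0.399)) ≈ 9.02×10⁻⁷ m.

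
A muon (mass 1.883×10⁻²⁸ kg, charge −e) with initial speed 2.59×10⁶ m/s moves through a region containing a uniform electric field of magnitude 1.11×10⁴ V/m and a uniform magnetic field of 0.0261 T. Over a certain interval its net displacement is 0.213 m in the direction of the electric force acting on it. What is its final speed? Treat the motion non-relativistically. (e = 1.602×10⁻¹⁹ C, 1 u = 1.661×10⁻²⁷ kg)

B does no work; ΔKE = |q|E d.
½mv_f² = ½mv₀² + |q|Ed = ½(1.883×10⁻²⁸)(2.59×10⁶)² + (1.602×10⁻¹⁹)(1.11×10⁴)(0.213) ≈ 6.316×10⁻¹⁶ J + 3.788×10⁻¹⁶ J ≈ 1.010×10⁻¹⁵ J.
v_f = √(2·1.010×10⁻¹⁵/1.883×10⁻²⁸) ≈ 3.28×10⁶ m/s.

v_f ≈ 3.28×10⁶ m/s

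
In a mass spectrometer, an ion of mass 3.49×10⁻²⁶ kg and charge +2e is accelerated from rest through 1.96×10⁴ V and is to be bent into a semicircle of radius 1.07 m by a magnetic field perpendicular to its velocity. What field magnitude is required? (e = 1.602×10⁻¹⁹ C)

B ≈ 0.0611 T

v = √(2|q|V/m) = √(2·3.204×10⁻¹⁹·1.96×10⁴/3.49×10⁻²⁶) ≈ 5.999×10⁵ m/s.
B = mv/(|q|r) = (3.49×10⁻²⁶)(5.999×10⁵)/((3.204×10⁻¹⁹)(1.07)) ≈ 0.0611 T.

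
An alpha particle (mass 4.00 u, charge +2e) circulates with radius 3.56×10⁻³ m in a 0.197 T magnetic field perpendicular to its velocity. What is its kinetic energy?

v = |q|Br/m, then KE = ½mv² = (qBr)²/(2m).
v = (3.204×10⁻¹⁹)(0.197)(3.56×10⁻³)/6.644×10⁻²⁷ ≈ 3.382×10⁴ m/s.
KE = ½(6.644×10⁻²⁷)(3.382×10⁴)² ≈ 3.80×10⁻¹⁸ J.

KE ≈ 3.80×10⁻¹⁸ J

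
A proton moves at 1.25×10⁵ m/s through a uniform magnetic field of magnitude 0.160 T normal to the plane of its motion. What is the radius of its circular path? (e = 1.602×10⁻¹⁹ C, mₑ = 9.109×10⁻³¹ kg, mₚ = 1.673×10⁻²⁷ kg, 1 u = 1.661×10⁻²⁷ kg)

r ≈ 8.16×10⁻³ m

The magnetic force provides the centripetal force: |q|vB = mv²/r.
r = mv/(|q|B) = (1.673×10⁻²⁷)(1.25×10⁵)/((1.602×10⁻¹⁹)(0.160)) ≈ 8.16×10⁻³ m.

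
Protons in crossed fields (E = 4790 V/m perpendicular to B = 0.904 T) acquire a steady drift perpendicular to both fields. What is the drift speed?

v_d ≈ 5300 m/s

In crossed fields the guiding centre drifts at v_d = |E×B|/B² = E/B, independent of charge and mass.
v_d = 4790/0.904 = 5300 m/s.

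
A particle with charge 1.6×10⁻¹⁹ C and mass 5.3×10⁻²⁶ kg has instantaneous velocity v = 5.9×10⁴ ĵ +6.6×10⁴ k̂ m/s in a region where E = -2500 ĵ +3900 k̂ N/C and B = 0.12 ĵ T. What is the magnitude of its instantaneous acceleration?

v×B = (-7920, 0, 0) N/C.
E + v×B = (-7920, -2500, 3900) N/C.
F = q(E + v×B) = (1.6×10⁻¹⁹ C)·(-7920, -2500, 3900) = (-1.27×10⁻¹⁵, -4.00×10⁻¹⁶, 6.24×10⁻¹⁶) N.
|a| = |F|/m = 1.468×10⁻¹⁵/5.3×10⁻²⁶ ≈ 2.77×10¹⁰ m/s².

|a| ≈ 2.77×10¹⁰ m/s²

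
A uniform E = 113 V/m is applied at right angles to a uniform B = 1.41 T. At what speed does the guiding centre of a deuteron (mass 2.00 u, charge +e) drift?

v_d ≈ 80.1 m/s

In crossed fields the guiding centre drifts at v_d = |E×B|/B² = E/B, independent of charge and mass.
v_d = 113/1.41 = 80.1 m/s.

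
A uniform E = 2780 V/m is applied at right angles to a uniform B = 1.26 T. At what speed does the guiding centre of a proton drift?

v_d ≈ 2210 m/s

In crossed fields the guiding centre drifts at v_d = |E×B|/B² = E/B, independent of charge and mass.
v_d = 2780/1.26 = 2210 m/s.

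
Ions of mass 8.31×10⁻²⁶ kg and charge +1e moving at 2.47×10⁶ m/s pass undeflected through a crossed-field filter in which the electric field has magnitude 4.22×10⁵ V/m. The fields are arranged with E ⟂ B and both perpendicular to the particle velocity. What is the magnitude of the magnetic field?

B = 0.171 T

Balance of forces in the selector: qE = qvB ⇒ B = E/v.
B = 4.22×10⁵/2.47×10⁶ = 0.171 T.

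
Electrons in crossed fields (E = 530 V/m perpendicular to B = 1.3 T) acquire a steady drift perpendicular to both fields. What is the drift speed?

The steady drift has the magnetic force balancing the electric force, so v_d = E/B.
v_d = 530/1.3 = 410 m/s.

v_d ≈ 410 m/s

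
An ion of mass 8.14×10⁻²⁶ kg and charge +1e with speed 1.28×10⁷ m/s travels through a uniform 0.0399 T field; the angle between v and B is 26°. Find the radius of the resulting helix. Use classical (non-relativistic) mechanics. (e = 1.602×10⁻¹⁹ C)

r ≈ 71.5 m

v⊥ = v sinθ = 1.28×10⁷·sin26° ≈ 5.611×10⁶ m/s.
r = m v⊥/(|q|B) = (8.14×10⁻²⁶)(5.611×10⁶)/((1.602×10⁻¹⁹)(0.0399)) ≈ 71.5 m.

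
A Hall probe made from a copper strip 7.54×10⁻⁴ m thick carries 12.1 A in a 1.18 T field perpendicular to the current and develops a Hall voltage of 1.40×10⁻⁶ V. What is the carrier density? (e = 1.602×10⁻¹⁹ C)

n ≈ 8.44×10²⁸ m⁻³

From V_H = IB/(n e t), n = IB/(V_H e t).
n = (12.1)(1.18)/((1.40×10⁻⁶)(1.602×10⁻¹⁹)(7.54×10⁻⁴)) ≈ 8.44×10²⁸ m⁻³.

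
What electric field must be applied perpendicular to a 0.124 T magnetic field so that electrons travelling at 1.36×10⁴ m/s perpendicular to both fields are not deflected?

E = 1690 V/m

For straight-line motion qE = qvB, so E = vB.
E = 1.36×10⁴ × 0.124 = 1690 V/m.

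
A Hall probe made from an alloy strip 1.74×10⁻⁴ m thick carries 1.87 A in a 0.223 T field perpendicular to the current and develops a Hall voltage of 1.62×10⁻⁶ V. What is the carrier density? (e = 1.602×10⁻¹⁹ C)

From V_H = IB/(n e t), n = IB/(V_H e t).
n = (1.87)(0.223)/((1.62×10⁻⁶)(1.602×10⁻¹⁹)(1.74×10⁻⁴)) ≈ 9.23×10²⁷ m⁻³.

n ≈ 9.23×10²⁷ m⁻³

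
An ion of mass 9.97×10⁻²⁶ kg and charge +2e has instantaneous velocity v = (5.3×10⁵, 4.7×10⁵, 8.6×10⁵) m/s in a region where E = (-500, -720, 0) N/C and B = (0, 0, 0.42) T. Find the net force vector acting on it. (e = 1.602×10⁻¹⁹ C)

v×B = (1.97×10⁵, -2.23×10⁵, 0) N/C.
E + v×B = (1.97×10⁵, -2.23×10⁵, 0) N/C.
F = q(E + v×B) = (3.204×10⁻¹⁹ C)·(1.97×10⁵, -2.23×10⁵, 0) = (6.31×10⁻¹⁴, -7.16×10⁻¹⁴, 0) N.

F ≈ (6.31×10⁻¹⁴, -7.16×10⁻¹⁴, 0) N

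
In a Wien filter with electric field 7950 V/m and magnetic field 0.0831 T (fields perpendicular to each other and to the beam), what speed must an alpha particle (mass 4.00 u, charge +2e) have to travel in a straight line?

Zero net Lorentz force requires |qE| = |q v×B|, i.e. E = vB.
v = E/B = 7950/0.0831 = 9.57×10⁴ m/s.
The result is independent of the particle's charge and mass.

v = 9.57×10⁴ m/s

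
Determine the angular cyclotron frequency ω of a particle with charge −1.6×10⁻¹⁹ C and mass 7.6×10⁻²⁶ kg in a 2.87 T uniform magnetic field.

ω ≈ 6.04×10⁶ rad/s

ω = |q|B/m.
ω = (1.6×10⁻¹⁹)(2.87)/7.6×10⁻²⁶ ≈ 6.04×10⁶ rad/s.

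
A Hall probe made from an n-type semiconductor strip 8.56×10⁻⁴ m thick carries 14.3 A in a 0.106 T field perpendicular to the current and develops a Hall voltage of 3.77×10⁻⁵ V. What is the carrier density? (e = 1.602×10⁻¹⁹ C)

n ≈ 2.93×10²⁶ m⁻³

From V_H = IB/(n e t), n = IB/(V_H e t).
n = (14.3)(0.106)/((3.77×10⁻⁵)(1.602×10⁻¹⁹)(8.56×10⁻⁴)) ≈ 2.93×10²⁶ m⁻³.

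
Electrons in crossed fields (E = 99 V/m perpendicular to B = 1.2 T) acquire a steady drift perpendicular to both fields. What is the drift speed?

In crossed fields the guiding centre drifts at v_d = |E×B|/B² = E/B, independent of charge and mass.
v_d = 99/1.2 = 82 m/s.

v_d ≈ 82 m/s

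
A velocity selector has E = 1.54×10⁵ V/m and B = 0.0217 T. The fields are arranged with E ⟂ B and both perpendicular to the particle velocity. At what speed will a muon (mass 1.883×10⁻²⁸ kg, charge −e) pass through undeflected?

v = 7.10×10⁶ m/s

For undeflected motion the electric and magnetic forces balance: qE = qvB.
v = E/B = 1.54×10⁵/0.0217 = 7.10×10⁶ m/s.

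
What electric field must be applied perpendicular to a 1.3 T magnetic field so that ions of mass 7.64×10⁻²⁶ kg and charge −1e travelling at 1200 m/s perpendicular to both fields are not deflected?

E = 1600 V/m

For straight-line motion qE = qvB, so E = vB.
E = 1200 × 1.3 = 1600 V/m.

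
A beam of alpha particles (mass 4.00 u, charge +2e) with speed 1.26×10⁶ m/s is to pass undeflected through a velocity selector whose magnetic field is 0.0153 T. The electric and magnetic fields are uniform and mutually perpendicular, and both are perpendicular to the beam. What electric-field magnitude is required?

For straight-line motion qE = qvB, so E = vB.
E = 1.26×10⁶ × 0.0153 = 1.93×10⁴ V/m.

E = 1.93×10⁴ V/m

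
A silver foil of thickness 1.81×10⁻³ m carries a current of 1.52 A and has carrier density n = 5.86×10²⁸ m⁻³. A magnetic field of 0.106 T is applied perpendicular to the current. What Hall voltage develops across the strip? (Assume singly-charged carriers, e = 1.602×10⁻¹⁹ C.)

V_H = IB/(n e t).
V_H = (1.52)(0.106)/((5.86×10²⁸)(1.602×10⁻¹⁹)(1.81×10⁻³)) ≈ 9.48×10⁻⁹ V.

V_H ≈ 9.48×10⁻⁹ V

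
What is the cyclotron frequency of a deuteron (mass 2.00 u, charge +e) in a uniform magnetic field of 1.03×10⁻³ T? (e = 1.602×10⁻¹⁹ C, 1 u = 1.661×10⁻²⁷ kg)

f = |q|B/(2πm).
f = (1.602×10⁻¹⁹)(1.03×10⁻³)/(2π·3.322×10⁻²⁷) ≈ 7910 Hz.

f ≈ 7910 Hz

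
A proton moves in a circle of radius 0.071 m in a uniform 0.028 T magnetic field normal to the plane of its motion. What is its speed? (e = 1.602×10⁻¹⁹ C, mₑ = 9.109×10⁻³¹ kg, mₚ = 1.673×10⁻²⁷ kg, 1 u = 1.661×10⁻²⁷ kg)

v ≈ 1.9×10⁵ m/s

From |q|vB = mv²/r, v = |q|Br/m.
v = (1.602×10⁻¹⁹)(0.028)(0.071)/1.673×10⁻²⁷ ≈ 1.9×10⁵ m/s.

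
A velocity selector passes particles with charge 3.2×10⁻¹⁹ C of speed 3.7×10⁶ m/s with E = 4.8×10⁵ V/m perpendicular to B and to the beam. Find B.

B = 0.13 T

Balance of forces in the selector: qE = qvB ⇒ B = E/v.
B = 4.8×10⁵/3.7×10⁶ = 0.13 T.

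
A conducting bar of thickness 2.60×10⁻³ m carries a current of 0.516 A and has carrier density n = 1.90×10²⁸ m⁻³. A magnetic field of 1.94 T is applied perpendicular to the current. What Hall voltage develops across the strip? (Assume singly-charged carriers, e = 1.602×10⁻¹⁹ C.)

V_H ≈ 1.26×10⁻⁷ V

V_H = IB/(n e t).
V_H = (0.516)(1.94)/((1.90×10²⁸)(1.602×10⁻¹⁹)(2.60×10⁻³)) ≈ 1.26×10⁻⁷ V.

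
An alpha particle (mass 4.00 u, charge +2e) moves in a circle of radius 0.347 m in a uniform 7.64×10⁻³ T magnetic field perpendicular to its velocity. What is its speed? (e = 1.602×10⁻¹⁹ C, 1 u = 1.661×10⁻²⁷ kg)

From |q|vB = mv²/r, v = |q|Br/m.
v = (3.204×10⁻¹⁹)(7.64×10⁻³)(0.347)/6.644×10⁻²⁷ ≈ 1.28×10⁵ m/s.

v ≈ 1.28×10⁵ m/s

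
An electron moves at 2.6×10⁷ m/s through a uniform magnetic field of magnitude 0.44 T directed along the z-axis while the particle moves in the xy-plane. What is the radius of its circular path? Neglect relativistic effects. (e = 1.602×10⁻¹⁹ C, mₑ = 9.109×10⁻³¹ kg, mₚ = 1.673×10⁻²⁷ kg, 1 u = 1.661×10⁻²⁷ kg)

The magnetic force provides the centripetal force: |q|vB = mv²/r.
r = mv/(|q|B) = (9.109×10⁻³¹)(2.6×10⁷)/((1.602×10⁻¹⁹)(0.44)) ≈ 3.4×10⁻⁴ m.

r ≈ 3.4×10⁻⁴ m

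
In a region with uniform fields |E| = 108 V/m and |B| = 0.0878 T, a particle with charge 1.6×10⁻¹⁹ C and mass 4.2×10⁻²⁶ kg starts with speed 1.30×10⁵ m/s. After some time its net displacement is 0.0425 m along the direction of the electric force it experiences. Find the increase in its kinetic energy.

ΔKE ≈ 7.34×10⁻¹⁹ J

The magnetic force is always ⟂ v and does no work; only the electric force changes KE.
ΔKE = F_E · d = |q|E d = (1.6×10⁻¹⁹)(108)(0.0425) ≈ 7.34×10⁻¹⁹ J.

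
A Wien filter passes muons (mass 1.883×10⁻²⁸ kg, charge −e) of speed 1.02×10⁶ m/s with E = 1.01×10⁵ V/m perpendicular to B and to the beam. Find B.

B = 0.0990 T

Balance of forces in the selector: qE = qvB ⇒ B = E/v.
B = 1.01×10⁵/1.02×10⁶ = 0.0990 T.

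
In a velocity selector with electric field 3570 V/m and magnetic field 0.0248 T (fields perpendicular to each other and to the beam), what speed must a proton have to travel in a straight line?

v = 1.44×10⁵ m/s

Zero net Lorentz force requires |qE| = |q v×B|, i.e. E = vB.
v = E/B = 3570/0.0248 = 1.44×10⁵ m/s.
The result is independent of the particle's charge and mass.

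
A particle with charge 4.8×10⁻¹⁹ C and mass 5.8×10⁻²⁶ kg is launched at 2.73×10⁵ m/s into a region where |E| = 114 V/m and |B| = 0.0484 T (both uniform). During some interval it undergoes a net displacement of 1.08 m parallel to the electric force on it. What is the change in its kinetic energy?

ΔKE ≈ 5.91×10⁻¹⁷ J

The magnetic force is always ⟂ v and does no work; only the electric force changes KE.
ΔKE = F_E · d = |q|E d = (4.8×10⁻¹⁹)(114)(1.08) ≈ 5.91×10⁻¹⁷ J.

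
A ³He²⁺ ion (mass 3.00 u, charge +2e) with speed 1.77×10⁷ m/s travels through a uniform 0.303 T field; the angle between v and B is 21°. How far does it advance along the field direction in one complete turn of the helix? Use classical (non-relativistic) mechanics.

p ≈ 5.33 m

v∥ = v cosθ = 1.77×10⁷·cos21° ≈ 1.652×10⁷ m/s.
T = 2πm/(|q|B) = 2π(4.983×10⁻²⁷)/((3.204×10⁻¹⁹)(0.303)) ≈ 3.225×10⁻⁷ s.
pitch = v∥ T = (1.652×10⁷)(3.225×10⁻⁷) ≈ 5.33 m.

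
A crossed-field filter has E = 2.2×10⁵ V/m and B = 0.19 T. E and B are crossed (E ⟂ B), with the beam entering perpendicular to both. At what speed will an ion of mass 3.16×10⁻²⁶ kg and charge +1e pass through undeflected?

For undeflected motion the electric and magnetic forces balance: qE = qvB.
v = E/B = 2.2×10⁵/0.19 = 1.2×10⁶ m/s.

v = 1.2×10⁶ m/s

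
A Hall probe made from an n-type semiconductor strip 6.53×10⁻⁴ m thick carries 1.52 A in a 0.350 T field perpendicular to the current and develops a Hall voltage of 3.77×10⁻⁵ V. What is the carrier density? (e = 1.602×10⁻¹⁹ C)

From V_H = IB/(n e t), n = IB/(V_H e t).
n = (1.52)(0.350)/((3.77×10⁻⁵)(1.602×10⁻¹⁹)(6.53×10⁻⁴)) ≈ 1.35×10²⁶ m⁻³.

n ≈ 1.35×10²⁶ m⁻³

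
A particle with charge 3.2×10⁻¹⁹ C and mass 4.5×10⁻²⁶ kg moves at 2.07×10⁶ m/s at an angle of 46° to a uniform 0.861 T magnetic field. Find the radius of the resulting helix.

v⊥ = v sinθ = 2.07×10⁶·sin46° ≈ 1.489×10⁶ m/s.
r = m v⊥/(|q|B) = (4.5×10⁻²⁶)(1.489×10⁶)/((3.2×10⁻¹⁹)(0.861)) ≈ 0.243 m.

r ≈ 0.243 m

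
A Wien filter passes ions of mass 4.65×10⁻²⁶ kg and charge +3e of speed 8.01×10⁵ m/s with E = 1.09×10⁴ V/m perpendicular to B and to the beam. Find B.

B = 0.0136 T

Balance of forces in the selector: qE = qvB ⇒ B = E/v.
B = 1.09×10⁴/8.01×10⁵ = 0.0136 T.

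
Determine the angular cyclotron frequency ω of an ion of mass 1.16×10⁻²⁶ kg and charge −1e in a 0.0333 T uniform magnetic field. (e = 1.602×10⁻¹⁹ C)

ω = |q|B/m.
ω = (1.602×10⁻¹⁹)(0.0333)/1.16×10⁻²⁶ ≈ 4.60×10⁵ rad/s.

ω ≈ 4.60×10⁵ rad/s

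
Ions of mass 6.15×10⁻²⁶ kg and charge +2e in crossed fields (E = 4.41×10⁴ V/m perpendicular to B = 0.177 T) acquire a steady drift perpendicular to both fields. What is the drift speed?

The steady drift has the magnetic force balancing the electric force, so v_d = E/B.
v_d = 4.41×10⁴/0.177 = 2.49×10⁵ m/s.

v_d ≈ 2.49×10⁵ m/s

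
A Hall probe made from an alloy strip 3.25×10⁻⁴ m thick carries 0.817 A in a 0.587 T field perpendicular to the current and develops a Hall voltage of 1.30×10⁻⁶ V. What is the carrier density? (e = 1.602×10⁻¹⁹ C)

n ≈ 7.09×10²⁷ m⁻³

From V_H = IB/(n e t), n = IB/(V_H e t).
n = (0.817)(0.587)/((1.30×10⁻⁶)(1.602×10⁻¹⁹)(3.25×10⁻⁴)) ≈ 7.09×10²⁷ m⁻³.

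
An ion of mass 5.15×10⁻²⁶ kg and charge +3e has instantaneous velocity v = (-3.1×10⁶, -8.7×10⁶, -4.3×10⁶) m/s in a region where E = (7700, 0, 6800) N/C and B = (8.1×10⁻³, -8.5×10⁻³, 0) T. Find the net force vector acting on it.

v×B = (-3.66×10⁴, -3.48×10⁴, 9.68×10⁴) N/C.
E + v×B = (-2.88×10⁴, -3.48×10⁴, 1.04×10⁵) N/C.
F = q(E + v×B) = (4.806×10⁻¹⁹ C)·(-2.88×10⁴, -3.48×10⁴, 1.04×10⁵) = (-1.39×10⁻¹⁴, -1.67×10⁻¹⁴, 4.98×10⁻¹⁴) N.

F ≈ (-1.39×10⁻¹⁴, -1.67×10⁻¹⁴, 4.98×10⁻¹⁴) N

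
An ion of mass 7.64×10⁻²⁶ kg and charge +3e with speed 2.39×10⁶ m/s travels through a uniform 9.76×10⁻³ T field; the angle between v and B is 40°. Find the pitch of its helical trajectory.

v∥ = v cosθ = 2.39×10⁶·cos40° ≈ 1.831×10⁶ m/s.
T = 2πm/(|q|B) = 2π(7.64×10⁻²⁶)/((4.806×10⁻¹⁹)(9.76×10⁻³)) ≈ 1.023×10⁻⁴ s.
pitch = v∥ T = (1.831×10⁶)(1.023×10⁻⁴) ≈ 187 m.

p ≈ 187 m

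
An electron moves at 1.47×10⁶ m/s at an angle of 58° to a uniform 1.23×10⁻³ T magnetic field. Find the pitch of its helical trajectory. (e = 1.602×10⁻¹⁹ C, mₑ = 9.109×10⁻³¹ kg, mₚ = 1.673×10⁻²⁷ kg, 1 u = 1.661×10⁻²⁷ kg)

p ≈ 0.0226 m

v∥ = v cosθ = 1.47×10⁶·cos58° ≈ 7.790×10⁵ m/s.
T = 2πm/(|q|B) = 2π(9.109×10⁻³¹)/((1.602×10⁻¹⁹)(1.23×10⁻³)) ≈ 2.905×10⁻⁸ s.
pitch = v∥ T = (7.790×10⁵)(2.905×10⁻⁸) ≈ 0.0226 m.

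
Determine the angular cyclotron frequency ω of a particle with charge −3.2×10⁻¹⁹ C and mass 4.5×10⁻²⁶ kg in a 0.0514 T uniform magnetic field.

ω = |q|B/m.
ω = (3.2×10⁻¹⁹)(0.0514)/4.5×10⁻²⁶ ≈ 3.66×10⁵ rad/s.

ω ≈ 3.66×10⁵ rad/s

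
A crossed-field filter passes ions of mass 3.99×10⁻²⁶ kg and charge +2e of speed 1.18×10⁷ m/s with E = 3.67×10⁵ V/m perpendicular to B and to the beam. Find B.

B = 0.0311 T

Balance of forces in the selector: qE = qvB ⇒ B = E/v.
B = 3.67×10⁵/1.18×10⁷ = 0.0311 T.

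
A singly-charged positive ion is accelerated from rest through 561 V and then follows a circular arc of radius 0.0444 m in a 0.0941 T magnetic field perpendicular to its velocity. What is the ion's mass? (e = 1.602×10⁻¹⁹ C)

m ≈ 2.49×10⁻²⁷ kg

Combine |q|V = ½mv² and r = mv/(|q|B): eliminate v to get m = qB²r²/(2V).
m = (1.602×10⁻¹⁹)(0.0941)²(0.0444)²/(2·561) ≈ 2.49×10⁻²⁷ kg.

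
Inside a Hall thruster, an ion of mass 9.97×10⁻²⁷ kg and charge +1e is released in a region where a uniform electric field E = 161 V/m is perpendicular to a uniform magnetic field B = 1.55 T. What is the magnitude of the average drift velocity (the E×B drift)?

v_d ≈ 104 m/s

The E×B drift speed is v_d = E/B.
v_d = 161/1.55 = 104 m/s.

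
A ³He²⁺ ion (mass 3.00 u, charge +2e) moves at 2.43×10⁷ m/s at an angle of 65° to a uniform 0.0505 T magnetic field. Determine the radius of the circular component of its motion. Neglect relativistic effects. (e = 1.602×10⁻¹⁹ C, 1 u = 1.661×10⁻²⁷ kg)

v⊥ = v sinθ = 2.43×10⁷·sin65° ≈ 2.202×10⁷ m/s.
r = m v⊥/(|q|B) = (4.983×10⁻²⁷)(2.202×10⁷)/((3.204×10⁻¹⁹)(0.0505)) ≈ 6.78 m.

r ≈ 6.78 m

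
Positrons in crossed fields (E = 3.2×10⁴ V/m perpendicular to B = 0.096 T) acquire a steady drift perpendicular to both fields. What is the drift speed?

The E×B drift speed is v_d = E/B.
v_d = 3.2×10⁴/0.096 = 3.3×10⁵ m/s.

v_d ≈ 3.3×10⁵ m/s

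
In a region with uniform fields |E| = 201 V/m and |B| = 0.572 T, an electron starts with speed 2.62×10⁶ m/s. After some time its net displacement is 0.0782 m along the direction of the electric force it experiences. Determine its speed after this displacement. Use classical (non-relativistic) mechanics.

v_f ≈ 3.52×10⁶ m/s

B does no work; ΔKE = |q|E d.
½mv_f² = ½mv₀² + |q|Ed = ½(9.109×10⁻³¹)(2.62×10⁶)² + (1.602×10⁻¹⁹)(201)(0.0782) ≈ 3.126×10⁻¹⁸ J + 2.518×10⁻¹⁸ J ≈ 5.644×10⁻¹⁸ J.
v_f = √(2·5.644×10⁻¹⁸/9.109×10⁻³¹) ≈ 3.52×10⁶ m/s.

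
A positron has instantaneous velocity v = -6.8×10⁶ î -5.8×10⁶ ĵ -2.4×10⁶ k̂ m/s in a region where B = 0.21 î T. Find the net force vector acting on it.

v×B = (0, -5.04×10⁵, 1.22×10⁶) N/C.
F = q v×B = (1.602×10⁻¹⁹ C)·(0, -5.04×10⁵, 1.22×10⁶) = (0, -8.07×10⁻¹⁴, 1.95×10⁻¹³) N.

F ≈ (0, -8.07×10⁻¹⁴, 1.95×10⁻¹³) N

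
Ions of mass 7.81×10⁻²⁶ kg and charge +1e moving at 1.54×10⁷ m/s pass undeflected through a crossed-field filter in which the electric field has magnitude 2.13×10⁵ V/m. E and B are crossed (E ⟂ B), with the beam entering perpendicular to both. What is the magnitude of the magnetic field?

Balance of forces in the selector: qE = qvB ⇒ B = E/v.
B = 2.13×10⁵/1.54×10⁷ = 0.0138 T.

B = 0.0138 T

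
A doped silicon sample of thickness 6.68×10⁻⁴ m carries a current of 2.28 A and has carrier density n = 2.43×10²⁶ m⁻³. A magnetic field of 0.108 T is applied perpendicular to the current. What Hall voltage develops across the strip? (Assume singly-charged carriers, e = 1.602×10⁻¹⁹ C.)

V_H = IB/(n e t).
V_H = (2.28)(0.108)/((2.43×10²⁶)(1.602×10⁻¹⁹)(6.68×10⁻⁴)) ≈ 9.47×10⁻⁶ V.

V_H ≈ 9.47×10⁻⁶ V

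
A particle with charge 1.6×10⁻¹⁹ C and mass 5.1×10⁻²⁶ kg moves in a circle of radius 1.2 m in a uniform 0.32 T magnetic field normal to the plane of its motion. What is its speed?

v ≈ 1.2×10⁶ m/s

From |q|vB = mv²/r, v = |q|Br/m.
v = (1.6×10⁻¹⁹)(0.32)(1.2)/5.1×10⁻²⁶ ≈ 1.2×10⁶ m/s.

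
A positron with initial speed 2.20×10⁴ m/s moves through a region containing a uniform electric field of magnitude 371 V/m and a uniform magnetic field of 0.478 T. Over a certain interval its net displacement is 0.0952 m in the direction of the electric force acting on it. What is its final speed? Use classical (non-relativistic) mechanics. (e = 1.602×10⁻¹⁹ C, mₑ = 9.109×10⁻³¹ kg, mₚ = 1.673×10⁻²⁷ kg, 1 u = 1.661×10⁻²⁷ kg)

v_f ≈ 3.52×10⁶ m/s

B does no work; ΔKE = |q|E d.
½mv_f² = ½mv₀² + |q|Ed = ½(9.109×10⁻³¹)(2.20×10⁴)² + (1.602×10⁻¹⁹)(371)(0.0952) ≈ 2.204×10⁻²² J + 5.658×10⁻¹⁸ J ≈ 5.658×10⁻¹⁸ J.
v_f = √(2·5.658×10⁻¹⁸/9.109×10⁻³¹) ≈ 3.52×10⁶ m/s.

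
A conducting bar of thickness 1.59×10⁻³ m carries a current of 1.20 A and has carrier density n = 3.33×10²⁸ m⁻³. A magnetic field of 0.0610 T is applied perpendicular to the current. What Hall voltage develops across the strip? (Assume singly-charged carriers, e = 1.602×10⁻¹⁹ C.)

V_H ≈ 8.63×10⁻⁹ V

V_H = IB/(n e t).
V_H = (1.20)(0.0610)/((3.33×10²⁸)(1.602×10⁻¹⁹)(1.59×10⁻³)) ≈ 8.63×10⁻⁹ V.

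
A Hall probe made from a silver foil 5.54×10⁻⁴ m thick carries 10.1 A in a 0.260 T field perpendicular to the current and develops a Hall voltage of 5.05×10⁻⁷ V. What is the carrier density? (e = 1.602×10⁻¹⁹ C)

From V_H = IB/(n e t), n = IB/(V_H e t).
n = (10.1)(0.260)/((5.05×10⁻⁷)(1.602×10⁻¹⁹)(5.54×10⁻⁴)) ≈ 5.86×10²⁸ m⁻³.

n ≈ 5.86×10²⁸ m⁻³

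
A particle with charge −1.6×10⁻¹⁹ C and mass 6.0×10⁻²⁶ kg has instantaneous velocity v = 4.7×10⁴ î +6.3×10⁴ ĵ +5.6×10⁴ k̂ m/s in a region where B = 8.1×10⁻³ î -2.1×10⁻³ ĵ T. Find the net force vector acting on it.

F ≈ (-1.88×10⁻¹⁷, -7.26×10⁻¹⁷, 9.74×10⁻¹⁷) N

v×B = (118, 454, -609) N/C.
F = q v×B = (−1.6×10⁻¹⁹ C)·(118, 454, -609) = (-1.88×10⁻¹⁷, -7.26×10⁻¹⁷, 9.74×10⁻¹⁷) N.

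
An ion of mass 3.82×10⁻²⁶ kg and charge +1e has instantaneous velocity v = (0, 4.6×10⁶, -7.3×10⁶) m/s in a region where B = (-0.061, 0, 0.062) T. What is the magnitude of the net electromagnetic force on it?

|F| ≈ 9.59×10⁻¹⁴ N

v×B = (2.85×10⁵, 4.45×10⁵, 2.81×10⁵) N/C.
F = q v×B = (1.602×10⁻¹⁹ C)·(2.85×10⁵, 4.45×10⁵, 2.81×10⁵) = (4.57×10⁻¹⁴, 7.13×10⁻¹⁴, 4.50×10⁻¹⁴) N.
|F| = 9.59×10⁻¹⁴ N.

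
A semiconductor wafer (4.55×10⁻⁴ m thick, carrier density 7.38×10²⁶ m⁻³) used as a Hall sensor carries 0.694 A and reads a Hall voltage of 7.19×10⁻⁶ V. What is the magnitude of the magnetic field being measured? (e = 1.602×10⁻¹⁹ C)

From V_H = IB/(n e t), B = V_H n e t / I.
B = (7.19×10⁻⁶)(7.38×10²⁶)(1.602×10⁻¹⁹)(4.55×10⁻⁴)/0.694 ≈ 0.557 T.

B ≈ 0.557 T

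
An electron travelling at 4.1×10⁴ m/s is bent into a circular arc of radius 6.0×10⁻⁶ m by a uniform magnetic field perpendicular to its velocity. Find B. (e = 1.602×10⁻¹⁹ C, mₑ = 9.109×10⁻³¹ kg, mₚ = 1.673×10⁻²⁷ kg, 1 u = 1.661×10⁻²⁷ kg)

B ≈ 0.039 T

From |q|vB = mv²/r, B = mv/(|q|r).
B = (9.109×10⁻³¹)(4.1×10⁴)/((1.602×10⁻¹⁹)(6.0×10⁻⁶)) ≈ 0.039 T.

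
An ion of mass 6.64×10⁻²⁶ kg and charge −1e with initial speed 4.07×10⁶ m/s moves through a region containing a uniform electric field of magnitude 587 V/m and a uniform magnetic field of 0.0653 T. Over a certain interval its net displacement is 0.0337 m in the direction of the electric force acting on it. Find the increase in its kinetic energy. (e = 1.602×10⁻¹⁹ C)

The magnetic force is always ⟂ v and does no work; only the electric force changes KE.
ΔKE = F_E · d = |q|E d = (1.602×10⁻¹⁹)(587)(0.0337) ≈ 3.17×10⁻¹⁸ J.

ΔKE ≈ 3.17×10⁻¹⁸ J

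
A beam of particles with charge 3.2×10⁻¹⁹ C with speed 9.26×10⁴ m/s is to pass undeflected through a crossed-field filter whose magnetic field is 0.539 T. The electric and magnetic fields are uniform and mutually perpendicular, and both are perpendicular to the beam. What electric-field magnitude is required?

E = 4.99×10⁴ V/m

For straight-line motion qE = qvB, so E = vB.
E = 9.26×10⁴ × 0.539 = 4.99×10⁴ V/m.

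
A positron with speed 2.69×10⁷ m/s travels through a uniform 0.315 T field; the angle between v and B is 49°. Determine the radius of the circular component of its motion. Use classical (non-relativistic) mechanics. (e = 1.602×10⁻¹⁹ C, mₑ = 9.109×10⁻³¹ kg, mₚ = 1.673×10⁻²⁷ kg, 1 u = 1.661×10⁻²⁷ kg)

r ≈ 3.66×10⁻⁴ m

v⊥ = v sinθ = 2.69×10⁷·sin49° ≈ 2.030×10⁷ m/s.
r = m v⊥/(|q|B) = (9.109×10⁻³¹)(2.030×10⁷)/((1.602×10⁻¹⁹)(0.315)) ≈ 3.66×10⁻⁴ m.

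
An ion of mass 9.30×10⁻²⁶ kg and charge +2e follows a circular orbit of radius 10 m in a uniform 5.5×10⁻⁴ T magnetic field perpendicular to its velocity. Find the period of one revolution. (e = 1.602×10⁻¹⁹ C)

T ≈ 3.3×10⁻³ s

The cyclotron period depends only on m, q, B: T = 2πm/(|q|B).
T = 2π(9.30×10⁻²⁶)/((3.204×10⁻¹⁹)(5.5×10⁻⁴)) ≈ 3.3×10⁻³ s.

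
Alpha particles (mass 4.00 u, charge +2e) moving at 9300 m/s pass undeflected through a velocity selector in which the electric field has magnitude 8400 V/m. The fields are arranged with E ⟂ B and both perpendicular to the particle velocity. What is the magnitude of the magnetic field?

Balance of forces in the selector: qE = qvB ⇒ B = E/v.
B = 8400/9300 = 0.903 T.

B = 0.903 T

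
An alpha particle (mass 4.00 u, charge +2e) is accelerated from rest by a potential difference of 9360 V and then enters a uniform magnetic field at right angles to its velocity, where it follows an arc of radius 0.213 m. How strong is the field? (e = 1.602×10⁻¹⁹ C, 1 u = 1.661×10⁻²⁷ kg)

B ≈ 0.0925 T

v = √(2|q|V/m) = √(2·3.204×10⁻¹⁹·9360/6.644×10⁻²⁷) ≈ 9.501×10⁵ m/s.
B = mv/(|q|r) = (6.644×10⁻²⁷)(9.501×10⁵)/((3.204×10⁻¹⁹)(0.213)) ≈ 0.0925 T.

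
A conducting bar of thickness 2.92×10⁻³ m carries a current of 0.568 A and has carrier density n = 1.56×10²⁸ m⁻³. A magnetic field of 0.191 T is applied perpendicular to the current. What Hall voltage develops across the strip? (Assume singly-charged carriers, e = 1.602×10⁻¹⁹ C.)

V_H = IB/(n e t).
V_H = (0.568)(0.191)/((1.56×10²⁸)(1.602×10⁻¹⁹)(2.92×10⁻³)) ≈ 1.49×10⁻⁸ V.

V_H ≈ 1.49×10⁻⁸ V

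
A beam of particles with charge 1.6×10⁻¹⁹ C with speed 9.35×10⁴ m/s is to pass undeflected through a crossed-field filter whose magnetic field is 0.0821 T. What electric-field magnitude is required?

For straight-line motion qE = qvB, so E = vB.
E = 9.35×10⁴ × 0.0821 = 7680 V/m.

E = 7680 V/m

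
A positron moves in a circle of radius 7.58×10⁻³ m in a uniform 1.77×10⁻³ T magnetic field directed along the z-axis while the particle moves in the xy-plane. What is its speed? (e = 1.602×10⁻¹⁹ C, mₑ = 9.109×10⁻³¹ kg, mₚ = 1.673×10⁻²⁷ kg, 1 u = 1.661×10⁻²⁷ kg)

v ≈ 2.36×10⁶ m/s

From |q|vB = mv²/r, v = |q|Br/m.
v = (1.602×10⁻¹⁹)(1.77×10⁻³)(7.58×10⁻³)/9.109×10⁻³¹ ≈ 2.36×10⁶ m/s.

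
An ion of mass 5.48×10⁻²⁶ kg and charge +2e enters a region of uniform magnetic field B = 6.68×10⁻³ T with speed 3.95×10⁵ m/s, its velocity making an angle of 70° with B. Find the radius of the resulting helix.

v⊥ = v sinθ = 3.95×10⁵·sin70° ≈ 3.712×10⁵ m/s.
r = m v⊥/(|q|B) = (5.48×10⁻²⁶)(3.712×10⁵)/((3.204×10⁻¹⁹)(6.68×10⁻³)) ≈ 9.50 m.

r ≈ 9.50 m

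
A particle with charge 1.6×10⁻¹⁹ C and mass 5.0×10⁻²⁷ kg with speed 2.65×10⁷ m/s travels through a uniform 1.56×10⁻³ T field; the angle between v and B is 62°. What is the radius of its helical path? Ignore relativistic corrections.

r ≈ 469 m

v⊥ = v sinθ = 2.65×10⁷·sin62° ≈ 2.340×10⁷ m/s.
r = m v⊥/(|q|B) = (5.0×10⁻²⁷)(2.340×10⁷)/((1.6×10⁻¹⁹)(1.56×10⁻³)) ≈ 469 m.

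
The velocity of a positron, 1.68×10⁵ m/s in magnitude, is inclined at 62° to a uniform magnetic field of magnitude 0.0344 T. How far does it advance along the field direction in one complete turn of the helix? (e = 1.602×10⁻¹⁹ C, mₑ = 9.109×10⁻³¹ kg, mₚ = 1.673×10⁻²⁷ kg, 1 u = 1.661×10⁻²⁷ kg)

v∥ = v cosθ = 1.68×10⁵·cos62° ≈ 7.887×10⁴ m/s.
T = 2πm/(|q|B) = 2π(9.109×10⁻³¹)/((1.602×10⁻¹⁹)(0.0344)) ≈ 1.039×10⁻⁹ s.
pitch = v∥ T = (7.887×10⁴)(1.039×10⁻⁹) ≈ 8.19×10⁻⁵ m.

p ≈ 8.19×10⁻⁵ m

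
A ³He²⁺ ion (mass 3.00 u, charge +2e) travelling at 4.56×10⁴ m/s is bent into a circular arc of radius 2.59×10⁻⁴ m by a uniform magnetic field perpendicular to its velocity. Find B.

From |q|vB = mv²/r, B = mv/(|q|r).
B = (4.983×10⁻²⁷)(4.56×10⁴)/((3.204×10⁻¹⁹)(2.59×10⁻⁴)) ≈ 2.74 T.

B ≈ 2.74 T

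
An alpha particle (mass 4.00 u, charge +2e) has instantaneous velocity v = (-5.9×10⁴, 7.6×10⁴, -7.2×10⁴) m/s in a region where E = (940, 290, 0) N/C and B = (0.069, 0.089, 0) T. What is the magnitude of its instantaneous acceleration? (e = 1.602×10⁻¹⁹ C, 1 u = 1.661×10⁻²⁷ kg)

|a| ≈ 6.58×10¹¹ m/s²

v×B = (6410, -4970, -1.05×10⁴) N/C.
E + v×B = (7350, -4680, -1.05×10⁴) N/C.
F = q(E + v×B) = (3.204×10⁻¹⁹ C)·(7350, -4680, -1.05×10⁴) = (2.35×10⁻¹⁵, -1.50×10⁻¹⁵, -3.36×10⁻¹⁵) N.
|a| = |F|/m = 4.370×10⁻¹⁵/6.644×10⁻²⁷ ≈ 6.58×10¹¹ m/s².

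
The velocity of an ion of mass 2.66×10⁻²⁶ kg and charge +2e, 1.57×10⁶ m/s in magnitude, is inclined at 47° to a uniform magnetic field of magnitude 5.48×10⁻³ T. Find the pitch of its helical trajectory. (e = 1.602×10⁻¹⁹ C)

p ≈ 102 m

v∥ = v cosθ = 1.57×10⁶·cos47° ≈ 1.071×10⁶ m/s.
T = 2πm/(|q|B) = 2π(2.66×10⁻²⁶)/((3.204×10⁻¹⁹)(5.48×10⁻³)) ≈ 9.519×10⁻⁵ s.
pitch = v∥ T = (1.071×10⁶)(9.519×10⁻⁵) ≈ 102 m.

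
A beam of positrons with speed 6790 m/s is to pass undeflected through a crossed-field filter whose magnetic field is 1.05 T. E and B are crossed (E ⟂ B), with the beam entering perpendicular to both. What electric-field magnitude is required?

E = 7130 V/m

For straight-line motion qE = qvB, so E = vB.
E = 6790 × 1.05 = 7130 V/m.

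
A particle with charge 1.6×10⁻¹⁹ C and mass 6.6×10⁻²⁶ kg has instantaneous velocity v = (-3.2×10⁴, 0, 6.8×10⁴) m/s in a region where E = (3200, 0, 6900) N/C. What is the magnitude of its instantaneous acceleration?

Only an electric field acts, so F = qE = (1.6×10⁻¹⁹ C)·(3200, 0, 6900) = (5.12×10⁻¹⁶, 0, 1.10×10⁻¹⁵) N.
|a| = |F|/m = 1.217×10⁻¹⁵/6.6×10⁻²⁶ ≈ 1.84×10¹⁰ m/s².

|a| ≈ 1.84×10¹⁰ m/s²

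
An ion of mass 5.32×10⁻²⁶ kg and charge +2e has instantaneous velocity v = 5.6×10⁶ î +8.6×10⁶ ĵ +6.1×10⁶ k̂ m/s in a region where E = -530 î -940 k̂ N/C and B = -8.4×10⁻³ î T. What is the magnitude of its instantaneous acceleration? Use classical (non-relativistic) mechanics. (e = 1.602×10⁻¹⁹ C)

v×B = (0, -5.12×10⁴, 7.22×10⁴) N/C.
E + v×B = (-530, -5.12×10⁴, 7.13×10⁴) N/C.
F = q(E + v×B) = (3.204×10⁻¹⁹ C)·(-530, -5.12×10⁴, 7.13×10⁴) = (-1.70×10⁻¹⁶, -1.64×10⁻¹⁴, 2.28×10⁻¹⁴) N.
|a| = |F|/m = 2.813×10⁻¹⁴/5.32×10⁻²⁶ ≈ 5.29×10¹¹ m/s².

|a| ≈ 5.29×10¹¹ m/s²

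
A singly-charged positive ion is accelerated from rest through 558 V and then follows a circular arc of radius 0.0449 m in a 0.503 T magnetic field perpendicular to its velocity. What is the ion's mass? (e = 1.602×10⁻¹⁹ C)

Combine |q|V = ½mv² and r = mv/(|q|B): eliminate v to get m = qB²r²/(2V).
m = (1.602×10⁻¹⁹)(0.503)²(0.0449)²/(2·558) ≈ 7.32×10⁻²⁶ kg.

m ≈ 7.32×10⁻²⁶ kg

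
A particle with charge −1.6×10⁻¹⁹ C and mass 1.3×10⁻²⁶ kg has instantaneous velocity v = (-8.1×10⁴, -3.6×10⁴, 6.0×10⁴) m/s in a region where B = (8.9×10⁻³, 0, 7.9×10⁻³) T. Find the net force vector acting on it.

v×B = (-284, 1170, 320) N/C.
F = q v×B = (−1.6×10⁻¹⁹ C)·(-284, 1170, 320) = (4.55×10⁻¹⁷, -1.88×10⁻¹⁶, -5.13×10⁻¹⁷) N.

F ≈ (4.55×10⁻¹⁷, -1.88×10⁻¹⁶, -5.13×10⁻¹⁷) N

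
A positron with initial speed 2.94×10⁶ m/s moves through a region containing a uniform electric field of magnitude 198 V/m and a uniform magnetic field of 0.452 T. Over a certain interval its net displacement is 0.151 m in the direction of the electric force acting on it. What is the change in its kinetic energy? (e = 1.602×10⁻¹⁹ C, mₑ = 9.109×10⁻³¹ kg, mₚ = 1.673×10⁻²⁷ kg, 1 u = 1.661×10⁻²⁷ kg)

The magnetic force is always ⟂ v and does no work; only the electric force changes KE.
ΔKE = F_E · d = |q|E d = (1.602×10⁻¹⁹)(198)(0.151) ≈ 4.79×10⁻¹⁸ J.

ΔKE ≈ 4.79×10⁻¹⁸ J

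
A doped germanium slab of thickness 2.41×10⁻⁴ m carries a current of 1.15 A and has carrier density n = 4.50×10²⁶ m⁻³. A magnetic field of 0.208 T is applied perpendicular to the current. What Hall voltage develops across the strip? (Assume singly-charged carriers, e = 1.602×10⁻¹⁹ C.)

V_H = IB/(n e t).
V_H = (1.15)(0.208)/((4.50×10²⁶)(1.602×10⁻¹⁹)(2.41×10⁻⁴)) ≈ 1.38×10⁻⁵ V.

V_H ≈ 1.38×10⁻⁵ V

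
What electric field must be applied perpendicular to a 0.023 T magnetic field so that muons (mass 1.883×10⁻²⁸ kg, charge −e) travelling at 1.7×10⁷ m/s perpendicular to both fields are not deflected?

E = 3.9×10⁵ V/m

For straight-line motion qE = qvB, so E = vB.
E = 1.7×10⁷ × 0.023 = 3.9×10⁵ V/m.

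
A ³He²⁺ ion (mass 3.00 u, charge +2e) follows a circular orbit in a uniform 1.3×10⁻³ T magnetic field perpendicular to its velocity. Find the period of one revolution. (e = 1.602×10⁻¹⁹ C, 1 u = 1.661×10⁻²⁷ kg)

T ≈ 7.5×10⁻⁵ s

The cyclotron period depends only on m, q, B: T = 2πm/(|q|B).
T = 2π(4.983×10⁻²⁷)/((3.204×10⁻¹⁹)(1.3×10⁻³)) ≈ 7.5×10⁻⁵ s.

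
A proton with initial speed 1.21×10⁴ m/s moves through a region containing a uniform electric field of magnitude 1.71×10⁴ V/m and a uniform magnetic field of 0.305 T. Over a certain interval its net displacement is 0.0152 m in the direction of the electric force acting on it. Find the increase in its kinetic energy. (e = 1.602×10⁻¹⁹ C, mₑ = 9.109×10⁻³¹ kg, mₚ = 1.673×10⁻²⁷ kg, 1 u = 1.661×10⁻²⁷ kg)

The magnetic force is always ⟂ v and does no work; only the electric force changes KE.
ΔKE = F_E · d = |q|E d = (1.602×10⁻¹⁹)(1.71×10⁴)(0.0152) ≈ 4.16×10⁻¹⁷ J.

ΔKE ≈ 4.16×10⁻¹⁷ J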